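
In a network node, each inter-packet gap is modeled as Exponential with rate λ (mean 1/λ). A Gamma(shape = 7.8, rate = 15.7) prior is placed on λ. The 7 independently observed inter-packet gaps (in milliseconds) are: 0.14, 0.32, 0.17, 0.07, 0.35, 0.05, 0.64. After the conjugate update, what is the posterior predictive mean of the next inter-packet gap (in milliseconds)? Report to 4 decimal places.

With a Gamma(shape α, rate β) prior on the exponential rate λ, the posterior after n observations with total T = Σxᵢ is Gamma(α+n, β+T).
Sum of observations T = 1.74 milliseconds; n = 7.
Posterior: Gamma(7.8+7, 15.7+1.74) = Gamma(14.8, 17.44).
The predictive distribution for the next observation is Lomax; its mean is β/(α−1) = 17.44/13.8 = 1.2638.

1.2638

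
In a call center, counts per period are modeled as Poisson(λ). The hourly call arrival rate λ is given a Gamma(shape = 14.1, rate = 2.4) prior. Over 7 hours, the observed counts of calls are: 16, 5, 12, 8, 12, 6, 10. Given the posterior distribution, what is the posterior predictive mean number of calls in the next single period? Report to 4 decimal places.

With a Gamma(shape α, rate β) prior, the Poisson likelihood is conjugate: the posterior is Gamma(α + ΣXᵢ, β + n).
Sum of counts S = 69 over n = 7 hours.
Posterior: Gamma(α+S, β+n) = Gamma(14.1+69, 2.4+7) = Gamma(83.1, 9.4).
The predictive distribution for one future period is NegBinom with mean α/β = 8.8404.

8.8404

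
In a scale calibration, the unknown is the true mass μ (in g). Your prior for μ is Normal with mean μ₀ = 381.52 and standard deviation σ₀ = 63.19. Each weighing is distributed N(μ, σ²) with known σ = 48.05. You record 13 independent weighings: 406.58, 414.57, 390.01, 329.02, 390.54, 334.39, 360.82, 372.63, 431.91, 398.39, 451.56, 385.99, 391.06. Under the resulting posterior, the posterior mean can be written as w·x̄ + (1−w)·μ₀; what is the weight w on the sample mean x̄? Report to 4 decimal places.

For Normal data with known variance σ², a Normal(μ₀, σ₀²) prior on μ is conjugate. Posterior precision = 1/σ₀² + n/σ²; posterior mean is the precision-weighted average of μ₀ and x̄.
σ₀² = 63.19² = 3992.9761, σ² = 48.05² = 2308.8025. Prior precision 1/σ₀² = 1/3992.9761; data precision n/σ² = 13/2308.8025.
w = (n/σ²)/(1/σ₀² + n/σ²) = n·σ₀²/(σ² + n·σ₀²) = 13·3992.9761/(2308.8025 + 13·3992.9761) = 51908.6893/54217.4918 = 0.9574.

0.9574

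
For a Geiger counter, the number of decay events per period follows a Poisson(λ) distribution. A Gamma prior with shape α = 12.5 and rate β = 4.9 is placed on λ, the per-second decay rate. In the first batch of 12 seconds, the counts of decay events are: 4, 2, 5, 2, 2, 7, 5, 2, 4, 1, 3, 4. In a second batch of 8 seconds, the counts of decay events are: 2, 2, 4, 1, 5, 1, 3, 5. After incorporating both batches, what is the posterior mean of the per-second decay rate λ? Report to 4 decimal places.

3.0723

With a Gamma(shape α, rate β) prior, the Poisson likelihood is conjugate: the posterior is Gamma(α + ΣXᵢ, β + n).
Batch 1: sum of counts S = 41 over n = 12 seconds.
After batch 1: Gamma(α+S, β+n) = Gamma(12.5+41, 4.9+12) = Gamma(53.5, 16.9).
Batch 2: sum of counts S = 23 over n = 8 seconds.
After batch 2: Gamma(α+S, β+n) = Gamma(53.5+23, 16.9+8) = Gamma(76.5, 24.9).
Posterior mean = α/β = 76.5/24.9 = 3.0723.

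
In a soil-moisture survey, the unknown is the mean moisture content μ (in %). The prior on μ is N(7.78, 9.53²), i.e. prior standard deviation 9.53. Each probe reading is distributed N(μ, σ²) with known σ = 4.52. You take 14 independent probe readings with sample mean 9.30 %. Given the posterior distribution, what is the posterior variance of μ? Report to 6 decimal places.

For Normal data with known variance σ², a Normal(μ₀, σ₀²) prior on μ is conjugate. Posterior precision = 1/σ₀² + n/σ²; posterior mean is the precision-weighted average of μ₀ and x̄.
σ₀² = 9.53² = 90.8209, σ² = 4.52² = 20.4304; σ² + n·σ₀² = 20.4304 + 14·90.8209 = 1291.923.
Posterior precision = 1/σ₀² + n/σ² = 1/90.8209 + 14/20.4304 = (σ² + n·σ₀²)/(σ₀²σ²) = 1291.923/(90.8209·20.4304); posterior variance σₙ² = σ₀²σ²/(σ² + n·σ₀²) = 90.8209·20.4304/1291.923 = 1.436237.

1.436237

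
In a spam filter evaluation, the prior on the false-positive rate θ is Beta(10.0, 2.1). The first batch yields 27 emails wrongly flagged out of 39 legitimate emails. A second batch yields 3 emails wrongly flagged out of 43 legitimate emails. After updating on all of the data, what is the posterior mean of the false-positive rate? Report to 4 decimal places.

The Beta prior is conjugate to a Binomial/Bernoulli likelihood; the update adds successes to α and failures to β.
After batch 1: Beta(10.0+27, 2.1+12) = Beta(37.0, 14.1).
After batch 2: Beta(37.0+3, 14.1+40) = Beta(40.0, 54.1).
Posterior mean = α/(α+β) = 40.0/94.1 = 0.4251.

0.4251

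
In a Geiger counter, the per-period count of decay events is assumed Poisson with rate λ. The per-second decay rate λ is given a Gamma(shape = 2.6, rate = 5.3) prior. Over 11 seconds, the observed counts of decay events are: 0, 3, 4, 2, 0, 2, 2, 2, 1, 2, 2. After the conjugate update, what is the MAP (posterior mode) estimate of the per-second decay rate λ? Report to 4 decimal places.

With a Gamma(shape α, rate β) prior, the Poisson likelihood is conjugate: the posterior is Gamma(α + ΣXᵢ, β + n).
Sum of counts S = 20 over n = 11 seconds.
Posterior: Gamma(α+S, β+n) = Gamma(2.6+20, 5.3+11) = Gamma(22.6, 16.3).
Mode of Gamma(α,β) for α≥1 is (α−1)/β = 21.6/16.3 = 1.3252.

1.3252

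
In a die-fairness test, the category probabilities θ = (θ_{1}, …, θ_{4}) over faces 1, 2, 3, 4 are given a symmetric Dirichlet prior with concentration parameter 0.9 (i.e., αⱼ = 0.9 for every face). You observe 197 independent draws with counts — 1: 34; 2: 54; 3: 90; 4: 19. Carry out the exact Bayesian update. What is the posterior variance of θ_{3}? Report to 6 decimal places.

0.001229

The Dirichlet prior is conjugate to the Multinomial likelihood: each posterior αⱼ = prior αⱼ + observed count nⱼ.
Posterior concentration: (34.9, 54.9, 90.9, 19.9), total = 200.6.
Var[θ_j] = α_j(Σα−α_j)/((Σα)²(Σα+1)) = 90.9·109.7/(200.6²·201.6) = 0.001229.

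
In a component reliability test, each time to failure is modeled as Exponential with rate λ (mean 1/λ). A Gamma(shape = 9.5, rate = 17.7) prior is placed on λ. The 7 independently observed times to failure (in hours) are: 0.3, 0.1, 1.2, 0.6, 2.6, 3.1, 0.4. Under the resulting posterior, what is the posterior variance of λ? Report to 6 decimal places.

0.024408

With a Gamma(shape α, rate β) prior on the exponential rate λ, the posterior after n observations with total T = Σxᵢ is Gamma(α+n, β+T).
Sum of observations T = 8.3 hours; n = 7.
Posterior: Gamma(9.5+7, 17.7+8.3) = Gamma(16.5, 26.0).
Var = α/β² = 0.024408.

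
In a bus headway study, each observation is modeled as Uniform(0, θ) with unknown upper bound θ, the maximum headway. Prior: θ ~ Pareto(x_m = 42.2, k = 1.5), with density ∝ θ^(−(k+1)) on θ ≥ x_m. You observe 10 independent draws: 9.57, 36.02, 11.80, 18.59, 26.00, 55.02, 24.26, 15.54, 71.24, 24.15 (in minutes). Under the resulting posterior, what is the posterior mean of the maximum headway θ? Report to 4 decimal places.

A Pareto(scale x_m, shape k) prior on the upper bound θ of Uniform(0, θ) is conjugate: posterior is Pareto(max(x_m, max xᵢ), k + n).
Sample maximum = 71.24; prior scale x_m = 42.2 → posterior scale = max = 71.24.
Posterior shape = 1.5 + 10 = 11.5.
E[θ|data] = k·x_m/(k−1) = 11.5·71.24/10.5 = 78.0248.

78.0248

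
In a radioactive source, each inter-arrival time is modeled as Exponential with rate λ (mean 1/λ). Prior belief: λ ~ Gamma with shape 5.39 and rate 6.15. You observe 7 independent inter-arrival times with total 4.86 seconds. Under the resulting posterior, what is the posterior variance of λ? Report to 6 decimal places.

With a Gamma(shape α, rate β) prior on the exponential rate λ, the posterior after n observations with total T = Σxᵢ is Gamma(α+n, β+T).
Posterior: Gamma(5.39+7, 6.15+4.86) = Gamma(12.39, 11.01).
Var = α/β² = 0.102211.

0.102211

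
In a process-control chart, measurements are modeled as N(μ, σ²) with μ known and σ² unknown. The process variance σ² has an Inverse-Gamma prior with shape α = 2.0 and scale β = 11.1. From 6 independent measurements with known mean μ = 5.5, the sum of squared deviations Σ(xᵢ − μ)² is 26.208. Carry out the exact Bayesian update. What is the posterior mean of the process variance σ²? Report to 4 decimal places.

6.0510

With known mean μ and an Inverse-Gamma(α, β) prior on σ², the Normal likelihood is conjugate: posterior is Inv-Gamma(α + n/2, β + Σ(xᵢ−μ)²/2).
Posterior: Inv-Gamma(2.0 + 6/2, 11.1 + 26.208/2) = Inv-Gamma(5.00, 24.2040).
E[σ²|data] = β/(α−1) = 24.2040/4.00 = 6.0510.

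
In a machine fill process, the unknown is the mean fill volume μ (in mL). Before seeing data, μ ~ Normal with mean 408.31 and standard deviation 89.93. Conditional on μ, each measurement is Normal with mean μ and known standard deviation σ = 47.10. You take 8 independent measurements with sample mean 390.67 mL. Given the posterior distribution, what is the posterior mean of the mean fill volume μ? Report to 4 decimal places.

For Normal data with known variance σ², a Normal(μ₀, σ₀²) prior on μ is conjugate. Posterior precision = 1/σ₀² + n/σ²; posterior mean is the precision-weighted average of μ₀ and x̄.
n·x̄ = 8·390.67 = 3125.36.
σ₀² = 89.93² = 8087.4049, σ² = 47.10² = 2218.41; σ² + n·σ₀² = 2218.41 + 8·8087.4049 = 66917.6492.
Posterior mean = (μ₀/σ₀² + n·x̄/σ²)/(1/σ₀² + n/σ²) = (σ²·μ₀ + σ₀²·n·x̄)/(σ² + n·σ₀²) = (2218.41·408.31 + 8087.4049·3125.36)/66917.6492 = 26181850.765364/66917.6492 = 391.2548.

391.2548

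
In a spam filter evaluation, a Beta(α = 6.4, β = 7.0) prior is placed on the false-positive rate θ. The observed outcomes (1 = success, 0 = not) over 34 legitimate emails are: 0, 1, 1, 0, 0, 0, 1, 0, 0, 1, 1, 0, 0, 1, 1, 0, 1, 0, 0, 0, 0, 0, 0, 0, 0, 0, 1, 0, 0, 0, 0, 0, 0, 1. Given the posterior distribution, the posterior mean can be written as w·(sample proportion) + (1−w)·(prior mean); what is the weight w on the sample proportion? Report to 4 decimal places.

The Beta prior is conjugate to a Binomial/Bernoulli likelihood; the update adds successes to α and failures to β.
Posterior mean = (α₀+k)/(α₀+β₀+n) = [n/(α₀+β₀+n)]·(k/n) + [(α₀+β₀)/(α₀+β₀+n)]·α₀/(α₀+β₀), so only n and the prior enter the weight.
The weight on the data is w = n/(α₀+β₀+n) = 34/(6.4+7.0+34) = 34/47.4 = 0.7173.

0.7173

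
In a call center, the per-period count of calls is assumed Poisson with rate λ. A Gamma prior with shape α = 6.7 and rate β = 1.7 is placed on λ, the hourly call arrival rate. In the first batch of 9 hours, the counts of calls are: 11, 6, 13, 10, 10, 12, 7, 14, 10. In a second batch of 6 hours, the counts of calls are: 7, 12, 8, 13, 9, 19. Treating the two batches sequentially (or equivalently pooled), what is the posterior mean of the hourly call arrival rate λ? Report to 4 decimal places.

10.0419

With a Gamma(shape α, rate β) prior, the Poisson likelihood is conjugate: the posterior is Gamma(α + ΣXᵢ, β + n).
Batch 1: sum of counts S = 93 over n = 9 hours.
After batch 1: Gamma(α+S, β+n) = Gamma(6.7+93, 1.7+9) = Gamma(99.7, 10.7).
Batch 2: sum of counts S = 68 over n = 6 hours.
After batch 2: Gamma(α+S, β+n) = Gamma(99.7+68, 10.7+6) = Gamma(167.7, 16.7).
Posterior mean = α/β = 167.7/16.7 = 10.0419.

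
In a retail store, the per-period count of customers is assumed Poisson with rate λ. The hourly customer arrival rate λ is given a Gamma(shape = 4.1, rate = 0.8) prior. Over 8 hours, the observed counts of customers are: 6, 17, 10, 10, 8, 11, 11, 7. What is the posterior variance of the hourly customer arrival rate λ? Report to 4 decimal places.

1.0860

With a Gamma(shape α, rate β) prior, the Poisson likelihood is conjugate: the posterior is Gamma(α + ΣXᵢ, β + n).
Sum of counts S = 80 over n = 8 hours.
Posterior: Gamma(α+S, β+n) = Gamma(4.1+80, 0.8+8) = Gamma(84.1, 8.8).
Var = α/β² = 84.1/8.8² = 1.0860.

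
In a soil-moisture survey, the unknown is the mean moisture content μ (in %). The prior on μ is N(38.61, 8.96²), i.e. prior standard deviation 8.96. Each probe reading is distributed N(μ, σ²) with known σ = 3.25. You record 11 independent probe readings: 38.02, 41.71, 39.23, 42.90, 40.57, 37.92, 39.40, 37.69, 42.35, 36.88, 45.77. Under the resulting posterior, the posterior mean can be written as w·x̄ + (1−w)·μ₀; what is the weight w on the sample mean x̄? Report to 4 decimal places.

For Normal data with known variance σ², a Normal(μ₀, σ₀²) prior on μ is conjugate. Posterior precision = 1/σ₀² + n/σ²; posterior mean is the precision-weighted average of μ₀ and x̄.
σ₀² = 8.96² = 80.2816, σ² = 3.25² = 10.5625. Prior precision 1/σ₀² = 1/80.2816; data precision n/σ² = 11/10.5625.
w = (n/σ²)/(1/σ₀² + n/σ²) = n·σ₀²/(σ² + n·σ₀²) = 11·80.2816/(10.5625 + 11·80.2816) = 883.0976/893.6601 = 0.9882.

0.9882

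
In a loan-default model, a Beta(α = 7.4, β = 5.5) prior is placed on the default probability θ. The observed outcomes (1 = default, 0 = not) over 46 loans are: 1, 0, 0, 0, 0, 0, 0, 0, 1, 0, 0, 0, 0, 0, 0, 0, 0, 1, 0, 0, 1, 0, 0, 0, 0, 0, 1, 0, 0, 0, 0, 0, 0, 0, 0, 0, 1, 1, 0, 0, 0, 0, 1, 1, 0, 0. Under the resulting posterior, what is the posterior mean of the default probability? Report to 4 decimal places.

0.2784

The Beta prior is conjugate to a Binomial/Bernoulli likelihood; the update adds successes to α and failures to β.
Posterior: Beta(α+k, β+n−k) = Beta(7.4+9, 5.5+37) = Beta(16.4, 42.5).
Posterior mean = α/(α+β) = 16.4/58.9 = 0.2784.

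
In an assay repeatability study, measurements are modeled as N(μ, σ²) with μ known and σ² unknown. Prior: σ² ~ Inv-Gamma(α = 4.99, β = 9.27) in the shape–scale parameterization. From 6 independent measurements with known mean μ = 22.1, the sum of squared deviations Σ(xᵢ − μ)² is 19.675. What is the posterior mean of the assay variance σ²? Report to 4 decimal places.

2.7335

With known mean μ and an Inverse-Gamma(α, β) prior on σ², the Normal likelihood is conjugate: posterior is Inv-Gamma(α + n/2, β + Σ(xᵢ−μ)²/2).
Posterior: Inv-Gamma(4.99 + 6/2, 9.27 + 19.675/2) = Inv-Gamma(7.99, 19.1075).
E[σ²|data] = β/(α−1) = 19.1075/6.99 = 2.7335.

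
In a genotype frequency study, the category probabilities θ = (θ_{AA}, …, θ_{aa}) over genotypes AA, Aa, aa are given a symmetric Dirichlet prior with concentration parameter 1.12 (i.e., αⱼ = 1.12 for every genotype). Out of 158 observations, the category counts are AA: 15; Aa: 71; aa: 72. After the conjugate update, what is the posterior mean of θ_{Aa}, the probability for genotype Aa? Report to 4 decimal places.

0.4470

The Dirichlet prior is conjugate to the Multinomial likelihood: each posterior αⱼ = prior αⱼ + observed count nⱼ.
Posterior concentration: (16.12, 72.12, 73.12), total = 161.36.
E[θ_{Aa}|data] = α_{Aa}/Σα = 72.12/161.36 = 0.4470.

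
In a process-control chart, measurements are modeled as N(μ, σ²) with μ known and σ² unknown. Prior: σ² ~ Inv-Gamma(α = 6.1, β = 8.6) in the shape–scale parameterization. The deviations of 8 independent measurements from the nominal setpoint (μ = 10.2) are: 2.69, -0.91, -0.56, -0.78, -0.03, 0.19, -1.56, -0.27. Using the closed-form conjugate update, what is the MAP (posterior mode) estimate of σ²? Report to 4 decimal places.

1.2941

With known mean μ and an Inverse-Gamma(α, β) prior on σ², the Normal likelihood is conjugate: posterior is Inv-Gamma(α + n/2, β + Σ(xᵢ−μ)²/2).
Σ(xᵢ−μ)² = (2.69)² + (-0.91)² + (-0.56)² + (-0.78)² + (-0.03)² + (0.19)² + (-1.56)² + (-0.27)² = 11.5297.
Posterior: Inv-Gamma(6.1 + 8/2, 8.6 + 11.5297/2) = Inv-Gamma(10.10, 14.36485).
Mode = β/(α+1) = 14.36485/11.10 = 1.2941.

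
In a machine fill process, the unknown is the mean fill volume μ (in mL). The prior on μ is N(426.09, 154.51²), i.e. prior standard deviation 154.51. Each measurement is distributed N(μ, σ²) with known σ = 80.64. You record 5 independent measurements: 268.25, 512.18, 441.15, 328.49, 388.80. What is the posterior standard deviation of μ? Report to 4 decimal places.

For Normal data with known variance σ², a Normal(μ₀, σ₀²) prior on μ is conjugate. Posterior precision = 1/σ₀² + n/σ²; posterior mean is the precision-weighted average of μ₀ and x̄.
σ₀² = 154.51² = 23873.3401, σ² = 80.64² = 6502.8096; σ² + n·σ₀² = 6502.8096 + 5·23873.3401 = 125869.5101.
Posterior precision = 1/σ₀² + n/σ² = 1/23873.3401 + 5/6502.8096 = (σ² + n·σ₀²)/(σ₀²σ²) = 125869.5101/(23873.3401·6502.8096); posterior variance σₙ² = σ₀²σ²/(σ² + n·σ₀²) = 23873.3401·6502.8096/125869.5101 = 1233.370854.
Posterior SD = √σₙ² = √(23873.3401·6502.8096/125869.5101) = 35.1194.

35.1194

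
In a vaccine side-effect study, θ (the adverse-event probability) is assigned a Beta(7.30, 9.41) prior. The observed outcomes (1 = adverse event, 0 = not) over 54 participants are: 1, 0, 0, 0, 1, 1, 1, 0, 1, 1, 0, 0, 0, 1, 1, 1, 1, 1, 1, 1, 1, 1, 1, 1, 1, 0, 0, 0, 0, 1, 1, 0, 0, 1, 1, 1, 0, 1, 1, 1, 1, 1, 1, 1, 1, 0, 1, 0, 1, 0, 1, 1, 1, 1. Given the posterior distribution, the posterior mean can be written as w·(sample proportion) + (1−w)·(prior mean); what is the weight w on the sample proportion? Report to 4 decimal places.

The Beta prior is conjugate to a Binomial/Bernoulli likelihood; the update adds successes to α and failures to β.
Posterior mean = (α₀+k)/(α₀+β₀+n) = [n/(α₀+β₀+n)]·(k/n) + [(α₀+β₀)/(α₀+β₀+n)]·α₀/(α₀+β₀), so only n and the prior enter the weight.
The weight on the data is w = n/(α₀+β₀+n) = 54/(7.30+9.41+54) = 54/70.71 = 0.7637.

0.7637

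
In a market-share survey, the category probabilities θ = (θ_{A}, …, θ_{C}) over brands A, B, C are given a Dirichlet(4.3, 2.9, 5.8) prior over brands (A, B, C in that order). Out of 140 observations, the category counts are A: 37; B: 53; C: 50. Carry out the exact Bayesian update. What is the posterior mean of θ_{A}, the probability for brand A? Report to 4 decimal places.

The Dirichlet prior is conjugate to the Multinomial likelihood: each posterior αⱼ = prior αⱼ + observed count nⱼ.
Posterior concentration: (41.3, 55.9, 55.8), total = 153.0.
E[θ_{A}|data] = α_{A}/Σα = 41.3/153.0 = 0.2699.

0.2699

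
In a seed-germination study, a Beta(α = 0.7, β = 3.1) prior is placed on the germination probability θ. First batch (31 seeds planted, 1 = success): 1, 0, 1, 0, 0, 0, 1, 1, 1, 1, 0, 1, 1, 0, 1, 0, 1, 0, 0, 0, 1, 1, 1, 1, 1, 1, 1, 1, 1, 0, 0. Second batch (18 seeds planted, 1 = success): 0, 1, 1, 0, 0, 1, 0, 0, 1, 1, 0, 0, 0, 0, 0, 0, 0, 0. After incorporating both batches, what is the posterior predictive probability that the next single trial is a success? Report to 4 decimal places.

0.4678

The Beta prior is conjugate to a Binomial/Bernoulli likelihood; the update adds successes to α and failures to β.
After batch 1: Beta(0.7+19, 3.1+12) = Beta(19.7, 15.1).
After batch 2: Beta(19.7+5, 15.1+13) = Beta(24.7, 28.1).
For a single future Bernoulli trial, P(success | data) = α/(α+β) = 0.4678.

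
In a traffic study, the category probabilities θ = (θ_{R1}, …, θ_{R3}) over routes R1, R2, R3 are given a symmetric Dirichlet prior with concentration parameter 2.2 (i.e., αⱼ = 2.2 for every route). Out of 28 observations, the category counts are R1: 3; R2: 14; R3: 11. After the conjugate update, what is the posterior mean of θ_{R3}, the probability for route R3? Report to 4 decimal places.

0.3815

The Dirichlet prior is conjugate to the Multinomial likelihood: each posterior αⱼ = prior αⱼ + observed count nⱼ.
Posterior concentration: (5.2, 16.2, 13.2), total = 34.6.
E[θ_{R3}|data] = α_{R3}/Σα = 13.2/34.6 = 0.3815.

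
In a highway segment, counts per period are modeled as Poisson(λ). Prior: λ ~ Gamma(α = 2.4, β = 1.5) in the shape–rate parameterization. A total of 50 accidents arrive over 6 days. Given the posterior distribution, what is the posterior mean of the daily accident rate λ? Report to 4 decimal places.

With a Gamma(shape α, rate β) prior, the Poisson likelihood is conjugate: the posterior is Gamma(α + ΣXᵢ, β + n).
Posterior: Gamma(α+S, β+n) = Gamma(2.4+50, 1.5+6) = Gamma(52.4, 7.5).
Posterior mean = α/β = 52.4/7.5 = 6.9867.

6.9867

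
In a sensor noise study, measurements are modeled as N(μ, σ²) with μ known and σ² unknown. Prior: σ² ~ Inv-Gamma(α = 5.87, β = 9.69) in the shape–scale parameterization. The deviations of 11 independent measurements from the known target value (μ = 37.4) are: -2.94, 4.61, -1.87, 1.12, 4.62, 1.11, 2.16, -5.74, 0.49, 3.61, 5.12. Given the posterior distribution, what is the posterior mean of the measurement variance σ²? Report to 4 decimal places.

7.4110

With known mean μ and an Inverse-Gamma(α, β) prior on σ², the Normal likelihood is conjugate: posterior is Inv-Gamma(α + n/2, β + Σ(xᵢ−μ)²/2).
Σ(xᵢ−μ)² = (-2.94)² + (4.61)² + (-1.87)² + (1.12)² + (4.62)² + (1.11)² + (2.16)² + (-5.74)² + (0.49)² + (3.61)² + (5.12)² = 134.3233.
Posterior: Inv-Gamma(5.87 + 11/2, 9.69 + 134.3233/2) = Inv-Gamma(11.37, 76.85165).
E[σ²|data] = β/(α−1) = 76.85165/10.37 = 7.4110.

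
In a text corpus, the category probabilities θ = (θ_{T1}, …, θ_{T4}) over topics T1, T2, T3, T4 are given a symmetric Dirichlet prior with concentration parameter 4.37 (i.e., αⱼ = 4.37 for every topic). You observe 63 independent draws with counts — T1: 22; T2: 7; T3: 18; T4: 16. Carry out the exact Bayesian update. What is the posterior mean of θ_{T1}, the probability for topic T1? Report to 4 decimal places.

0.3277

The Dirichlet prior is conjugate to the Multinomial likelihood: each posterior αⱼ = prior αⱼ + observed count nⱼ.
Posterior concentration: (26.37, 11.37, 22.37, 20.37), total = 80.48.
E[θ_{T1}|data] = α_{T1}/Σα = 26.37/80.48 = 0.3277.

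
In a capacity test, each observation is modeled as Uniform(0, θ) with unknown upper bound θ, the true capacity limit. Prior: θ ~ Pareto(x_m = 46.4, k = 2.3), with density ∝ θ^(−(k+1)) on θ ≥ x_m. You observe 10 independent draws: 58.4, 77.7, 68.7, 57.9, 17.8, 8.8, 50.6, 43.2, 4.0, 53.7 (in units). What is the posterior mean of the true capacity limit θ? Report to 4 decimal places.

A Pareto(scale x_m, shape k) prior on the upper bound θ of Uniform(0, θ) is conjugate: posterior is Pareto(max(x_m, max xᵢ), k + n).
Sample maximum = 77.7; prior scale x_m = 46.4 → posterior scale = max = 77.7.
Posterior shape = 2.3 + 10 = 12.3.
E[θ|data] = k·x_m/(k−1) = 12.3·77.7/11.3 = 84.5761.

84.5761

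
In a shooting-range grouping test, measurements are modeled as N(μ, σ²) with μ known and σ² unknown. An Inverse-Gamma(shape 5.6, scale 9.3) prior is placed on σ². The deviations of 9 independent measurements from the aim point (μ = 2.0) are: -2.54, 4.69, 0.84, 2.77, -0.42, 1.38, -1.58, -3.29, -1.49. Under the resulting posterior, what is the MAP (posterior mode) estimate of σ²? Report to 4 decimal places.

With known mean μ and an Inverse-Gamma(α, β) prior on σ², the Normal likelihood is conjugate: posterior is Inv-Gamma(α + n/2, β + Σ(xᵢ−μ)²/2).
Σ(xᵢ−μ)² = (-2.54)² + (4.69)² + (0.84)² + (2.77)² + (-0.42)² + (1.38)² + (-1.58)² + (-3.29)² + (-1.49)² = 54.4476.
Posterior: Inv-Gamma(5.6 + 9/2, 9.3 + 54.4476/2) = Inv-Gamma(10.10, 36.52380).
Mode = β/(α+1) = 36.52380/11.10 = 3.2904.

3.2904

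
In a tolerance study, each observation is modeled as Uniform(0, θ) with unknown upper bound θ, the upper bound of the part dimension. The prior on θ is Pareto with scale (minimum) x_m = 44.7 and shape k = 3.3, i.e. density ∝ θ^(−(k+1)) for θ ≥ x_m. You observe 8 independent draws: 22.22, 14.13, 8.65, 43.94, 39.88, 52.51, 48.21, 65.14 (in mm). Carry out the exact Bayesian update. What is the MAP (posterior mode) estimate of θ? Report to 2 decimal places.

65.14

A Pareto(scale x_m, shape k) prior on the upper bound θ of Uniform(0, θ) is conjugate: posterior is Pareto(max(x_m, max xᵢ), k + n).
Sample maximum = 65.14; prior scale x_m = 44.7 → posterior scale = max = 65.14.
Posterior shape = 3.3 + 8 = 11.3.
The Pareto density is decreasing on [x_m, ∞), so the mode is x_m = 65.14.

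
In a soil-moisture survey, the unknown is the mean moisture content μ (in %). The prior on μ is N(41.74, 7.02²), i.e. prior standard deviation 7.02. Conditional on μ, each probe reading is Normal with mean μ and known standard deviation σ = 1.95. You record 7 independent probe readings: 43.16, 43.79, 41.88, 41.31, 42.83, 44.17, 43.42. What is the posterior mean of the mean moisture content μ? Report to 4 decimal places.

For Normal data with known variance σ², a Normal(μ₀, σ₀²) prior on μ is conjugate. Posterior precision = 1/σ₀² + n/σ²; posterior mean is the precision-weighted average of μ₀ and x̄.
Σxᵢ = 43.16 + 43.79 + 41.88 + 41.31 + 42.83 + 44.17 + 43.42 = 300.56, so n·x̄ = 300.56.
σ₀² = 7.02² = 49.2804, σ² = 1.95² = 3.8025; σ² + n·σ₀² = 3.8025 + 7·49.2804 = 348.7653.
Posterior mean = (μ₀/σ₀² + n·x̄/σ²)/(1/σ₀² + n/σ²) = (σ²·μ₀ + σ₀²·n·x̄)/(σ² + n·σ₀²) = (3.8025·41.74 + 49.2804·300.56)/348.7653 = 14970.433374/348.7653 = 42.9241.

42.9241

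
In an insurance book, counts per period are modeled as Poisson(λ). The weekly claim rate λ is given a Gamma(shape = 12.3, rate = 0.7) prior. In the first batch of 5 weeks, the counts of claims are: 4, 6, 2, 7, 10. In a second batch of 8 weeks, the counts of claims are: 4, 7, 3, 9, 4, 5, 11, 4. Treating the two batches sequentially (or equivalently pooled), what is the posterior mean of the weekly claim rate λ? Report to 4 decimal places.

6.4453

With a Gamma(shape α, rate β) prior, the Poisson likelihood is conjugate: the posterior is Gamma(α + ΣXᵢ, β + n).
Batch 1: sum of counts S = 29 over n = 5 weeks.
After batch 1: Gamma(α+S, β+n) = Gamma(12.3+29, 0.7+5) = Gamma(41.3, 5.7).
Batch 2: sum of counts S = 47 over n = 8 weeks.
After batch 2: Gamma(α+S, β+n) = Gamma(41.3+47, 5.7+8) = Gamma(88.3, 13.7).
Posterior mean = α/β = 88.3/13.7 = 6.4453.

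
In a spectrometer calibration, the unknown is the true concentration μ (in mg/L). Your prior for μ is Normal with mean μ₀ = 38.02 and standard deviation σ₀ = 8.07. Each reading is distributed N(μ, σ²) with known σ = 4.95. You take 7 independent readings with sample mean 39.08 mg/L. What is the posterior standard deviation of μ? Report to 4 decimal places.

1.8226

For Normal data with known variance σ², a Normal(μ₀, σ₀²) prior on μ is conjugate. Posterior precision = 1/σ₀² + n/σ²; posterior mean is the precision-weighted average of μ₀ and x̄.
σ₀² = 8.07² = 65.1249, σ² = 4.95² = 24.5025; σ² + n·σ₀² = 24.5025 + 7·65.1249 = 480.3768.
Posterior precision = 1/σ₀² + n/σ² = 1/65.1249 + 7/24.5025 = (σ² + n·σ₀²)/(σ₀²σ²) = 480.3768/(65.1249·24.5025); posterior variance σₙ² = σ₀²σ²/(σ² + n·σ₀²) = 65.1249·24.5025/480.3768 = 3.321815.
Posterior SD = √σₙ² = √(65.1249·24.5025/480.3768) = 1.8226.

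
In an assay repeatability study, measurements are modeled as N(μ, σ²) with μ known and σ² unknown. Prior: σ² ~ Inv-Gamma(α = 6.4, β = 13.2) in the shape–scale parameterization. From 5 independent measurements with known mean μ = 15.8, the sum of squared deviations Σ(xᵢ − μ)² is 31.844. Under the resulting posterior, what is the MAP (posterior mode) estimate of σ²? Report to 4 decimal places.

With known mean μ and an Inverse-Gamma(α, β) prior on σ², the Normal likelihood is conjugate: posterior is Inv-Gamma(α + n/2, β + Σ(xᵢ−μ)²/2).
Posterior: Inv-Gamma(6.4 + 5/2, 13.2 + 31.844/2) = Inv-Gamma(8.90, 29.1220).
Mode = β/(α+1) = 29.1220/9.90 = 2.9416.

2.9416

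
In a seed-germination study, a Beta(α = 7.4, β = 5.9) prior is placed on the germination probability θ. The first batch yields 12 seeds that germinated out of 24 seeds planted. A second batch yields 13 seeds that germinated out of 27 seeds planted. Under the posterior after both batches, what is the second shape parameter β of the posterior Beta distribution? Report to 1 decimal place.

The Beta prior is conjugate to a Binomial/Bernoulli likelihood; the update adds successes to α and failures to β.
After batch 1: Beta(7.4+12, 5.9+12) = Beta(19.4, 17.9).
After batch 2: Beta(19.4+13, 17.9+14) = Beta(32.4, 31.9).
Posterior β = 31.9.

31.9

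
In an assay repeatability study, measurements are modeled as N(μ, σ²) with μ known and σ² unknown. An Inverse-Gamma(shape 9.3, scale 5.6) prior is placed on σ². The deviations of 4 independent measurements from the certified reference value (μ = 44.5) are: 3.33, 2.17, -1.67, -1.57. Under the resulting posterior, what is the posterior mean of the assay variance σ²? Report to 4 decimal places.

With known mean μ and an Inverse-Gamma(α, β) prior on σ², the Normal likelihood is conjugate: posterior is Inv-Gamma(α + n/2, β + Σ(xᵢ−μ)²/2).
Σ(xᵢ−μ)² = (3.33)² + (2.17)² + (-1.67)² + (-1.57)² = 21.0516.
Posterior: Inv-Gamma(9.3 + 4/2, 5.6 + 21.0516/2) = Inv-Gamma(11.30, 16.12580).
E[σ²|data] = β/(α−1) = 16.12580/10.30 = 1.5656.

1.5656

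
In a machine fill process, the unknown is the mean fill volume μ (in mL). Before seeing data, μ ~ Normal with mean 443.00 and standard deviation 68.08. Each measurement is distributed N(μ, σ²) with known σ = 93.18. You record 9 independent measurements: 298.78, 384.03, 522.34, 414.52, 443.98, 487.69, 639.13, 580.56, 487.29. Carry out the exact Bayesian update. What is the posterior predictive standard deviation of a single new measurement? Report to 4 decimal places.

97.3706

For Normal data with known variance σ², a Normal(μ₀, σ₀²) prior on μ is conjugate. Posterior precision = 1/σ₀² + n/σ²; posterior mean is the precision-weighted average of μ₀ and x̄.
σ₀² = 68.08² = 4634.8864, σ² = 93.18² = 8682.5124; σ² + n·σ₀² = 8682.5124 + 9·4634.8864 = 50396.49.
Posterior precision = 1/σ₀² + n/σ² = 1/4634.8864 + 9/8682.5124 = (σ² + n·σ₀²)/(σ₀²σ²) = 50396.49/(4634.8864·8682.5124); posterior variance σₙ² = σ₀²σ²/(σ² + n·σ₀²) = 4634.8864·8682.5124/50396.49 = 798.517092.
Predictive variance for one new observation = σₙ² + σ² = 4634.8864·8682.5124/50396.49 + 8682.5124 = σ²·(σ₀² + 50396.49)/50396.49 = 8682.5124·55031.3764/50396.49 = 9481.029492; SD = √(8682.5124·55031.3764/50396.49) = 97.3706.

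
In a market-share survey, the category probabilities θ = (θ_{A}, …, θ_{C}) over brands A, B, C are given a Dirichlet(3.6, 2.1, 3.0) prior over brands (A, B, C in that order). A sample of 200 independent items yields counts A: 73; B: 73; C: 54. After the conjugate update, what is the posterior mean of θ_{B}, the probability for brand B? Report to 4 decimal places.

The Dirichlet prior is conjugate to the Multinomial likelihood: each posterior αⱼ = prior αⱼ + observed count nⱼ.
Posterior concentration: (76.6, 75.1, 57.0), total = 208.7.
E[θ_{B}|data] = α_{B}/Σα = 75.1/208.7 = 0.3598.

0.3598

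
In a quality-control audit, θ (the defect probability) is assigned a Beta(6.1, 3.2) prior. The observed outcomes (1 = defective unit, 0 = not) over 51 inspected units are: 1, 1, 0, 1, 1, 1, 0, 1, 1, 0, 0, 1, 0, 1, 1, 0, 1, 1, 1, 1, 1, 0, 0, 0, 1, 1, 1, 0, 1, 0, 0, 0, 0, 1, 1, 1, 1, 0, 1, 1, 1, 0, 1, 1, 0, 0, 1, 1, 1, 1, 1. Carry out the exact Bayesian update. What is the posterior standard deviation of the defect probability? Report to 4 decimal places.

The Beta prior is conjugate to a Binomial/Bernoulli likelihood; the update adds successes to α and failures to β.
Posterior: Beta(α+k, β+n−k) = Beta(6.1+33, 3.2+18) = Beta(39.1, 21.2).
Var = αβ/((α+β)²(α+β+1)) = 39.1·21.2/(60.3²·61.3) = 0.00371893; SD = √0.00371893 = 0.0610.

0.0610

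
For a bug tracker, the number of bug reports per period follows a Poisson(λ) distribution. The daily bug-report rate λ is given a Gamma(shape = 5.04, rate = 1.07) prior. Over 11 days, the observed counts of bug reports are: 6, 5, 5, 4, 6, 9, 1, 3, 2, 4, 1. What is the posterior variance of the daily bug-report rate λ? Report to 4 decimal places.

With a Gamma(shape α, rate β) prior, the Poisson likelihood is conjugate: the posterior is Gamma(α + ΣXᵢ, β + n).
Sum of counts S = 46 over n = 11 days.
Posterior: Gamma(α+S, β+n) = Gamma(5.04+46, 1.07+11) = Gamma(51.04, 12.07).
Var = α/β² = 51.04/12.07² = 0.3503.

0.3503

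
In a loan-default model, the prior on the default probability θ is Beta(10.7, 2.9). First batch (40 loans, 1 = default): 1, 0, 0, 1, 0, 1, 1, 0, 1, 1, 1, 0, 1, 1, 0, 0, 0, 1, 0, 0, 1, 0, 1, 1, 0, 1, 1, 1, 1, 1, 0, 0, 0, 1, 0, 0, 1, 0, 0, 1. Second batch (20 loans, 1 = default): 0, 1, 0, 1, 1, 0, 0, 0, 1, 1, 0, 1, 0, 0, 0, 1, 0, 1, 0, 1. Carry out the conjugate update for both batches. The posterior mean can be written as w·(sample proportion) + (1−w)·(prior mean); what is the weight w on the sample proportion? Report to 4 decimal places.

The Beta prior is conjugate to a Binomial/Bernoulli likelihood; the update adds successes to α and failures to β.
Total number of loans: n = 40 + 20 = 60.
Posterior mean = (α₀+k)/(α₀+β₀+n) = [n/(α₀+β₀+n)]·(k/n) + [(α₀+β₀)/(α₀+β₀+n)]·α₀/(α₀+β₀), so only n and the prior enter the weight.
The weight on the data is w = n/(α₀+β₀+n) = 60/(10.7+2.9+60) = 60/73.6 = 0.8152.

0.8152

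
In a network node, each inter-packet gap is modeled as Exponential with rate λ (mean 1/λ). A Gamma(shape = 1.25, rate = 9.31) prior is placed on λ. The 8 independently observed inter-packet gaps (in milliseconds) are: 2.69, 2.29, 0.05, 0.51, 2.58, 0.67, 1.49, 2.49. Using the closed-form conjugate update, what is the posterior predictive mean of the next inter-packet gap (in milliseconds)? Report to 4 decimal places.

With a Gamma(shape α, rate β) prior on the exponential rate λ, the posterior after n observations with total T = Σxᵢ is Gamma(α+n, β+T).
Sum of observations T = 12.77 milliseconds; n = 8.
Posterior: Gamma(1.25+8, 9.31+12.77) = Gamma(9.25, 22.08).
The predictive distribution for the next observation is Lomax; its mean is β/(α−1) = 22.08/8.25 = 2.6764.

2.6764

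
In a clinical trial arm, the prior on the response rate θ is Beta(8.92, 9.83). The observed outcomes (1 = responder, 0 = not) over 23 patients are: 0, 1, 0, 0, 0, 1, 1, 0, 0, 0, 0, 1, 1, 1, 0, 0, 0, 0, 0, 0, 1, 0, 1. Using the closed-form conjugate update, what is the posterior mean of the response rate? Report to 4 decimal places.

0.4053

The Beta prior is conjugate to a Binomial/Bernoulli likelihood; the update adds successes to α and failures to β.
Posterior: Beta(α+k, β+n−k) = Beta(8.92+8, 9.83+15) = Beta(16.92, 24.83).
Posterior mean = α/(α+β) = 16.92/41.75 = 0.4053.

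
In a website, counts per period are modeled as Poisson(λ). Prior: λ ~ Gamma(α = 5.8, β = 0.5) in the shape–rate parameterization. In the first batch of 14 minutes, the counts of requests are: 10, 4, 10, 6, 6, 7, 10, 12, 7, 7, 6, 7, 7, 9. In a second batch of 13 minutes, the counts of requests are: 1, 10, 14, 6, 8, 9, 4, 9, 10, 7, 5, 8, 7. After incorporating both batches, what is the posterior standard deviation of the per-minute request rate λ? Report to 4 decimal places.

0.5292

With a Gamma(shape α, rate β) prior, the Poisson likelihood is conjugate: the posterior is Gamma(α + ΣXᵢ, β + n).
Batch 1: sum of counts S = 108 over n = 14 minutes.
After batch 1: Gamma(α+S, β+n) = Gamma(5.8+108, 0.5+14) = Gamma(113.8, 14.5).
Batch 2: sum of counts S = 98 over n = 13 minutes.
After batch 2: Gamma(α+S, β+n) = Gamma(113.8+98, 14.5+13) = Gamma(211.8, 27.5).
SD = √α/β = √211.8/27.5 = 0.5292.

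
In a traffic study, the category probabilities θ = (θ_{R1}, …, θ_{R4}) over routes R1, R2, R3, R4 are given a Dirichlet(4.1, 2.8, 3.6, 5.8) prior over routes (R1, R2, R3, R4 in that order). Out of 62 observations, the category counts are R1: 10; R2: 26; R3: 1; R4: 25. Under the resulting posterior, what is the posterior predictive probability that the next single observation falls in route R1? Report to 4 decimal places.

The Dirichlet prior is conjugate to the Multinomial likelihood: each posterior αⱼ = prior αⱼ + observed count nⱼ.
Posterior concentration: (14.1, 28.8, 4.6, 30.8), total = 78.3.
P(next = R1 | data) = α_{R1}/Σα = 0.1801.

0.1801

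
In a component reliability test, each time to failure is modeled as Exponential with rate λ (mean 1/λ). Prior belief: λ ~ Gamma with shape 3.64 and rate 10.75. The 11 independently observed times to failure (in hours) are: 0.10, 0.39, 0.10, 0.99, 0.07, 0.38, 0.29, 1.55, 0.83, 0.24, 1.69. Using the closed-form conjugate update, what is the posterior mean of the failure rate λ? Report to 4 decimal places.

With a Gamma(shape α, rate β) prior on the exponential rate λ, the posterior after n observations with total T = Σxᵢ is Gamma(α+n, β+T).
Sum of observations T = 6.63 hours; n = 11.
Posterior: Gamma(3.64+11, 10.75+6.63) = Gamma(14.64, 17.38).
Posterior mean of λ = α/β = 14.64/17.38 = 0.8423.

0.8423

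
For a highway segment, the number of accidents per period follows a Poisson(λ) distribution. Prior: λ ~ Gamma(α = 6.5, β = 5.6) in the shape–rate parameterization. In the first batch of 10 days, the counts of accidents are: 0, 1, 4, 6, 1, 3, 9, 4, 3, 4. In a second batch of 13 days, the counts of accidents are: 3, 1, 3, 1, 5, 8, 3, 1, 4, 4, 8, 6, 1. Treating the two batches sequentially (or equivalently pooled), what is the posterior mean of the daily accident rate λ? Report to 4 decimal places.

3.1294

With a Gamma(shape α, rate β) prior, the Poisson likelihood is conjugate: the posterior is Gamma(α + ΣXᵢ, β + n).
Batch 1: sum of counts S = 35 over n = 10 days.
After batch 1: Gamma(α+S, β+n) = Gamma(6.5+35, 5.6+10) = Gamma(41.5, 15.6).
Batch 2: sum of counts S = 48 over n = 13 days.
After batch 2: Gamma(α+S, β+n) = Gamma(41.5+48, 15.6+13) = Gamma(89.5, 28.6).
Posterior mean = α/β = 89.5/28.6 = 3.1294.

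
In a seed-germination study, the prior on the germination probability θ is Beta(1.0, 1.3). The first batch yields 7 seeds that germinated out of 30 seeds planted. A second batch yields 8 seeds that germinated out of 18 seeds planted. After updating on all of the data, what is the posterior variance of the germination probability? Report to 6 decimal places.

0.004228

The Beta prior is conjugate to a Binomial/Bernoulli likelihood; the update adds successes to α and failures to β.
After batch 1: Beta(1.0+7, 1.3+23) = Beta(8.0, 24.3).
After batch 2: Beta(8.0+8, 24.3+10) = Beta(16.0, 34.3).
Var = αβ/((α+β)²(α+β+1)) = 16.0·34.3/(50.3²·51.3) = 0.004228.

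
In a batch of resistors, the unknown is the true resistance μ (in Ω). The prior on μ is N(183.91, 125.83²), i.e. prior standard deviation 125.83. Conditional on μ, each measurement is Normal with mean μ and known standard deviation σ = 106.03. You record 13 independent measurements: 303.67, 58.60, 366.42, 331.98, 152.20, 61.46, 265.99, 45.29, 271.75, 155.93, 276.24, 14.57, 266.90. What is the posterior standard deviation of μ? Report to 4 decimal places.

For Normal data with known variance σ², a Normal(μ₀, σ₀²) prior on μ is conjugate. Posterior precision = 1/σ₀² + n/σ²; posterior mean is the precision-weighted average of μ₀ and x̄.
σ₀² = 125.83² = 15833.1889, σ² = 106.03² = 11242.3609; σ² + n·σ₀² = 11242.3609 + 13·15833.1889 = 217073.8166.
Posterior precision = 1/σ₀² + n/σ² = 1/15833.1889 + 13/11242.3609 = (σ² + n·σ₀²)/(σ₀²σ²) = 217073.8166/(15833.1889·11242.3609); posterior variance σₙ² = σ₀²σ²/(σ² + n·σ₀²) = 15833.1889·11242.3609/217073.8166 = 820.008726.
Posterior SD = √σₙ² = √(15833.1889·11242.3609/217073.8166) = 28.6358.

28.6358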